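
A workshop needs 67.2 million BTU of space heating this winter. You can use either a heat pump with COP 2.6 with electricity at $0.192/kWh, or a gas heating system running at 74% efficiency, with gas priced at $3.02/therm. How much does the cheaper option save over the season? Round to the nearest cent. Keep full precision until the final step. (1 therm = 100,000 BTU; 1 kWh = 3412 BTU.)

Heat load = 67.2 × 10⁶ BTU = 67,200,000 BTU
Gas: input = 67,200,000 / 0.74 = 90,810,811 BTU = 908.1 therm → 908.1 × $3.02 = $2,742.49
Heat pump: 67,200,000 BTU / 3412 = 19,700 kWh heat; / 2.6 = 7,575 kWh in → × $0.192 = $1,454.41
Difference = |$2,742.49 − $1,454.41| = $1,288.07

$1288.07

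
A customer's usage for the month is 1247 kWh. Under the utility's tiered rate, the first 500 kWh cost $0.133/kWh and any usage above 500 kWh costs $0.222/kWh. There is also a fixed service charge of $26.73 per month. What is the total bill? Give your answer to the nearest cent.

First 500 kWh × $0.133 = $66.50
Remaining 747 kWh × $0.222 = $165.83
Energy charge = $232.33; + service $26.73 = $259.06

$259.06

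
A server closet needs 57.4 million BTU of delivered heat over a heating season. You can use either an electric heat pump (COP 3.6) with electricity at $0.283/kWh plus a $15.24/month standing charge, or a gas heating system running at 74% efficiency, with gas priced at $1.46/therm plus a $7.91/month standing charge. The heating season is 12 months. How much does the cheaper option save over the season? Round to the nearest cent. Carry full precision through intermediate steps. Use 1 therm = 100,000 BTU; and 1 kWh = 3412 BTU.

$277.95

Heat load = 57.4 × 10⁶ BTU = 57,400,000 BTU
Gas: input = 57,400,000 / 0.74 = 77,567,568 BTU = 775.7 therm → 775.7 × $1.46 = $1,132.49; + 12 × $7.91 standing = $1,227.41
Heat pump: 57,400,000 BTU / 3412 = 16,820 kWh heat; / 3.6 = 4,673 kWh in → × $0.283 = $1,322.47; + 12 × $15.24 standing = $1,505.35
Difference = |$1,227.41 − $1,505.35| = $277.95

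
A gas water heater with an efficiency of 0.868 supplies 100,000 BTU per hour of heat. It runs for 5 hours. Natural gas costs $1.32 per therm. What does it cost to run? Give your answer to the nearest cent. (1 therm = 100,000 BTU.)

$7.60

Heat delivered = 100,000 BTU/h × 5 h = 500,000 BTU
Gas input = 500,000 / 0.868 = 576,037 BTU
= 576,037 / 100,000 = 5.76 therm
Cost = 5.76 × $1.32/therm = $7.60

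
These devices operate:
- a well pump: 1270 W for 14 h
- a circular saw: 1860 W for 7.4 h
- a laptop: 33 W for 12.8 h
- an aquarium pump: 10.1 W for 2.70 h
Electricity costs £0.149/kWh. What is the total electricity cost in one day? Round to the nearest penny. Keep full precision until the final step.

£4.77

well pump: 1270 W × 14 h = 17,780 Wh = 17.78 kWh
circular saw: 1860 W × 7.4 h = 13,764 Wh = 13.76 kWh
laptop: 33 W × 12.8 h = 422 Wh = 0.4224 kWh
aquarium pump: 10.1 W × 2.70 h = 27 Wh = 0.02727 kWh
Total energy = 17.78 + 13.76 + 0.4224 + 0.02727 = 31.99 kWh
Cost = 31.99 kWh × £0.149 = £4.77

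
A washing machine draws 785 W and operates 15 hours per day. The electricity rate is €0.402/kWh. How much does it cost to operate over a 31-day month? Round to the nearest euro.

Energy = 785 W × 15 h/day × 31 days = 365,025 Wh = 365 kWh
Cost = 365 kWh × €0.402/kWh = €146.74 ≈ €147

€147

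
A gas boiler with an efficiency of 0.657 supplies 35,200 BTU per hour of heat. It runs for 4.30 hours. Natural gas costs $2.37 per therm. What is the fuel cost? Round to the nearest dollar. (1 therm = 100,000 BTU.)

$5

Heat delivered = 35,200 BTU/h × 4.30 h = 151,360 BTU
Gas input = 151,360 / 0.657 = 230,381 BTU
= 230,381 / 100,000 = 2.304 therm
Cost = 2.304 × $2.37/therm = $5.46 ≈ $5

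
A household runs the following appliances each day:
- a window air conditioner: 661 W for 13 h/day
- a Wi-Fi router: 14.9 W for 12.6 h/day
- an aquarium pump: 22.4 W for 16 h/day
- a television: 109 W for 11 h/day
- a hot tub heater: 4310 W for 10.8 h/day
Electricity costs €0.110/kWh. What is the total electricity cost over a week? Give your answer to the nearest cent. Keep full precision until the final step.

€43.80

window air conditioner: 661 W × 13 h × 7 d = 60,151 Wh = 60.15 kWh
Wi-Fi router: 14.9 W × 12.6 h × 7 d = 1,314 Wh = 1.314 kWh
aquarium pump: 22.4 W × 16 h × 7 d = 2,509 Wh = 2.509 kWh
television: 109 W × 11 h × 7 d = 8,393 Wh = 8.393 kWh
hot tub heater: 4310 W × 10.8 h × 7 d = 325,836 Wh = 325.8 kWh
Total energy = 60.15 + 1.314 + 2.509 + 8.393 + 325.8 = 398.2 kWh
Cost = 398.2 kWh × €0.110 = €43.80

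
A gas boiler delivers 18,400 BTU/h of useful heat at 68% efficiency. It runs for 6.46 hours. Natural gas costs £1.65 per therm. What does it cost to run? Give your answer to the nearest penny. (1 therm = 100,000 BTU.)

£2.88

Heat delivered = 18,400 BTU/h × 6.46 h = 118,864 BTU
Gas input = 118,864 / 0.68 = 174,800 BTU
= 174,800 / 100,000 = 1.748 therm
Cost = 1.748 × £1.65/therm = £2.88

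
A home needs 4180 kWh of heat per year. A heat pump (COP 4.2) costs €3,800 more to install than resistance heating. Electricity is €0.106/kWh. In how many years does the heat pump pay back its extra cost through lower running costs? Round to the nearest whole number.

Resistance: 4180 kWh × €0.106 = €443.08/yr
Heat pump: 4180 / 4.2 = 995.2 kWh in → × €0.106 = €105.50/yr
Annual savings = €337.58
Payback = €3,800 / €337.58 = 11.3 years

11 years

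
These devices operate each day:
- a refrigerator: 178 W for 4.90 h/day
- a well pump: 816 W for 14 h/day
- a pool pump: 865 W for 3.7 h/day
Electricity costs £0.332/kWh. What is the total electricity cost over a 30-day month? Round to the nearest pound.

refrigerator: 178 W × 4.90 h × 30 d = 26,166 Wh = 26.17 kWh
well pump: 816 W × 14 h × 30 d = 342,720 Wh = 342.7 kWh
pool pump: 865 W × 3.7 h × 30 d = 96,015 Wh = 96.02 kWh
Total energy = 26.17 + 342.7 + 96.02 = 464.9 kWh
Cost = 464.9 kWh × £0.332 = £154.35 ≈ £154

£154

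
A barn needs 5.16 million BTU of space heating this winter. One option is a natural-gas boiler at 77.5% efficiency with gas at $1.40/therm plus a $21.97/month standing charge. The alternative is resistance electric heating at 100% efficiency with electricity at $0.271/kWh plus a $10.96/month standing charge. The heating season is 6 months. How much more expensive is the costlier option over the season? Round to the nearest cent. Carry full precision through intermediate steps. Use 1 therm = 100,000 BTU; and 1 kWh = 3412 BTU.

$250.56

Heat load = 5.16 × 10⁶ BTU = 5,160,000 BTU
Gas: input = 5,160,000 / 0.775 = 6,658,065 BTU = 66.58 therm → 66.58 × $1.40 = $93.21; + 6 × $21.97 standing = $225.03
Electric: 5,160,000 BTU / 3412 = 1,512 kWh → × $0.271 = $409.84; + 6 × $10.96 standing = $475.60
Difference = |$225.03 − $475.60| = $250.56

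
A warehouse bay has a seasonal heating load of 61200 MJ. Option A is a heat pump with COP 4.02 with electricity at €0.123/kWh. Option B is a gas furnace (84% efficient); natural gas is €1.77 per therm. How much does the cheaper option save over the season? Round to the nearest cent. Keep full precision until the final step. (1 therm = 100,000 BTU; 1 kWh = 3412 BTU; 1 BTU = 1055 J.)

€702.14

Heat load = 61200 MJ = 61,200,000,000 J / 1055 = 58,009,479 BTU
Gas: input = 58,009,479 / 0.84 = 69,058,903 BTU = 690.6 therm → 690.6 × €1.77 = €1,222.34
Heat pump: 58,009,479 BTU / 3412 = 17,000 kWh heat; / 4.02 = 4,229 kWh in → × €0.123 = €520.20
Difference = |€1,222.34 − €520.20| = €702.14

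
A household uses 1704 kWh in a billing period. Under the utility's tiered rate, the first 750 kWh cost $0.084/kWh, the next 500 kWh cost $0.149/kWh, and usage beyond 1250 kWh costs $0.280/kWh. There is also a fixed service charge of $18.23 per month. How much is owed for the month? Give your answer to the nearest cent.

$282.85

First 750 kWh × $0.084 = $63.00
Next 500 kWh × $0.149 = $74.50
Remaining 454 kWh × $0.280 = $127.12
Energy charge = $264.62; + service $18.23 = $282.85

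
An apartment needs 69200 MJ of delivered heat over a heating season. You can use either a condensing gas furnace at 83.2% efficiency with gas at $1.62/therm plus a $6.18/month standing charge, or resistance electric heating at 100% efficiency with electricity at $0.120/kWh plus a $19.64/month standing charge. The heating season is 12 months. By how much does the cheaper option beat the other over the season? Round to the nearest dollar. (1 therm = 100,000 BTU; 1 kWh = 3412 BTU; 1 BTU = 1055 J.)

Heat load = 69200 MJ = 69,200,000,000 J / 1055 = 65,592,417 BTU
Gas: input = 65,592,417 / 0.832 = 78,837,040 BTU = 788.4 therm → 788.4 × $1.62 = $1,277.16; + 12 × $6.18 standing = $1,351.32
Electric: 65,592,417 BTU / 3412 = 19,220 kWh → × $0.120 = $2,306.88; + 12 × $19.64 standing = $2,542.56
Difference = |$1,351.32 − $2,542.56| = $1,191.24 ≈ $1191

$1191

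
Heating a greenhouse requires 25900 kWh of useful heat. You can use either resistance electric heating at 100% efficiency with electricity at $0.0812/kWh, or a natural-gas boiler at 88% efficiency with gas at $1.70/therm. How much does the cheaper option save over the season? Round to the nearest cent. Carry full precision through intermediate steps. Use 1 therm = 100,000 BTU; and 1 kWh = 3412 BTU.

$395.92

Heat load = 25900 kWh × 3412 = 88,370,800 BTU
Gas: input = 88,370,800 / 0.88 = 100,421,364 BTU = 1,004 therm → 1,004 × $1.70 = $1,707.16
Electric: 88,370,800 BTU / 3412 = 25,900 kWh → × $0.0812 = $2,103.08
Difference = |$1,707.16 − $2,103.08| = $395.92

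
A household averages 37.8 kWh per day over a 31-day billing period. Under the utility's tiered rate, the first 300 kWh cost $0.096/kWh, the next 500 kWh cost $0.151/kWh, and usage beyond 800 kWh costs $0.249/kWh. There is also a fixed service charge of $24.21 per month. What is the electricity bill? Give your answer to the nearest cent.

$221.09

Usage = 37.8 kWh/day × 31 days = 1171.8 kWh
First 300 kWh × $0.096 = $28.80
Next 500 kWh × $0.151 = $75.50
Remaining 371.8 kWh × $0.249 = $92.58
Energy charge = $196.88; + service $24.21 = $221.09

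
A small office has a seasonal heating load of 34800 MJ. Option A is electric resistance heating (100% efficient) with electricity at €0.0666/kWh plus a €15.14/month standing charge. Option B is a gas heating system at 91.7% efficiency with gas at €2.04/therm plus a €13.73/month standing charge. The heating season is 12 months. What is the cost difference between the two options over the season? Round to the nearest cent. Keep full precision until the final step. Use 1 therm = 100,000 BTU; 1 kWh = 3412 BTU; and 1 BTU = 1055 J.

Heat load = 34800 MJ = 34,800,000,000 J / 1055 = 32,985,782 BTU
Gas: input = 32,985,782 / 0.917 = 35,971,409 BTU = 359.7 therm → 359.7 × €2.04 = €733.82; + 12 × €13.73 standing = €898.58
Electric: 32,985,782 BTU / 3412 = 9,668 kWh → × €0.0666 = €643.86; + 12 × €15.14 standing = €825.54
Difference = |€898.58 − €825.54| = €73.04

€73.04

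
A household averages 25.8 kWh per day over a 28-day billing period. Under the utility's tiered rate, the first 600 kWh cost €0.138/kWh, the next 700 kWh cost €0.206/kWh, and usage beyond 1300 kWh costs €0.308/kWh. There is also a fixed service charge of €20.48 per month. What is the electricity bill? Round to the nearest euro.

€128

Usage = 25.8 kWh/day × 28 days = 722.4 kWh
First 600 kWh × €0.138 = €82.80
Next 122.4 kWh × €0.206 = €25.21
Remaining tier: 0 kWh (not reached)
Energy charge = €108.01; + service €20.48 = €128.49 ≈ €128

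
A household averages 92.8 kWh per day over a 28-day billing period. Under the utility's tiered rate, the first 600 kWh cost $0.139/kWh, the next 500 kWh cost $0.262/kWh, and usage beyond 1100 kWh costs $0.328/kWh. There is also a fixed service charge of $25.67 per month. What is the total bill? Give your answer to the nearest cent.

$731.55

Usage = 92.8 kWh/day × 28 days = 2598.4 kWh
First 600 kWh × $0.139 = $83.40
Next 500 kWh × $0.262 = $131.00
Remaining 1498.4 kWh × $0.328 = $491.48
Energy charge = $705.88; + service $25.67 = $731.55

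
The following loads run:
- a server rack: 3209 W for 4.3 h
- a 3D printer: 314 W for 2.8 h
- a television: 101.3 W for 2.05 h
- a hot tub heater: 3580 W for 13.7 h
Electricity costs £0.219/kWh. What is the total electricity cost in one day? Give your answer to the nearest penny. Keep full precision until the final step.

server rack: 3209 W × 4.3 h = 13,799 Wh = 13.8 kWh
3D printer: 314 W × 2.8 h = 879 Wh = 0.8792 kWh
television: 101.3 W × 2.05 h = 208 Wh = 0.2077 kWh
hot tub heater: 3580 W × 13.7 h = 49,046 Wh = 49.05 kWh
Total energy = 13.8 + 0.8792 + 0.2077 + 49.05 = 63.93 kWh
Cost = 63.93 kWh × £0.219 = £14.00

£14.00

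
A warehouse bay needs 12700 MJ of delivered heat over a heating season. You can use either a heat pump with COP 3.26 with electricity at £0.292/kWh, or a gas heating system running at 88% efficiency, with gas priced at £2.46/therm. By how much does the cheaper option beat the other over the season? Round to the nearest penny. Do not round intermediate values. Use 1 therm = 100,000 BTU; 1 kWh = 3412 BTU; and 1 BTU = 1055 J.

£20.50

Heat load = 12700 MJ = 12,700,000,000 J / 1055 = 12,037,915 BTU
Gas: input = 12,037,915 / 0.880 = 13,679,449 BTU = 136.8 therm → 136.8 × £2.46 = £336.51
Heat pump: 12,037,915 BTU / 3412 = 3,528 kWh heat; / 3.26 = 1,082 kWh in → × £0.292 = £316.01
Difference = |£336.51 − £316.01| = £20.50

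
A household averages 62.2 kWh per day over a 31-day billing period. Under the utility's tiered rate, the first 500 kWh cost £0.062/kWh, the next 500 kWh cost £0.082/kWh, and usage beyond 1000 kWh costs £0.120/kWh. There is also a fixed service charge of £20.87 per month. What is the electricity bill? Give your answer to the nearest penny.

£204.25

Usage = 62.2 kWh/day × 31 days = 1928.2 kWh
First 500 kWh × £0.062 = £31.00
Next 500 kWh × £0.082 = £41.00
Remaining 928.2 kWh × £0.120 = £111.38
Energy charge = £183.38; + service £20.87 = £204.25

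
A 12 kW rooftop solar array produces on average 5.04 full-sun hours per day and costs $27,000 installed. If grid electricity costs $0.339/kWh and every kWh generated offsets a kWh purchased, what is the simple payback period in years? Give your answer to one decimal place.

Daily generation = 12 kW × 5.04 h = 60.48 kWh
Annual generation = 60.48 × 365 = 22075 kWh
Annual savings = 22075 × $0.339 = $7,483.49
Payback = $27,000 / $7,483.49 = 3.61 years

3.6 years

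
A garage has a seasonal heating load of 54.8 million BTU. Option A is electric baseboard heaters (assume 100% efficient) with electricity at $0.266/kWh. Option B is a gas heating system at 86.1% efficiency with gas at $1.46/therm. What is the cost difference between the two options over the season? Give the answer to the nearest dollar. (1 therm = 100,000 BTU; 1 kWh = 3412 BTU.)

Heat load = 54.8 × 10⁶ BTU = 54,800,000 BTU
Gas: input = 54,800,000 / 0.861 = 63,646,922 BTU = 636.5 therm → 636.5 × $1.46 = $929.25
Electric: 54,800,000 BTU / 3412 = 16,060 kWh → × $0.266 = $4,272.22
Difference = |$929.25 − $4,272.22| = $3,342.97 ≈ $3343

$3343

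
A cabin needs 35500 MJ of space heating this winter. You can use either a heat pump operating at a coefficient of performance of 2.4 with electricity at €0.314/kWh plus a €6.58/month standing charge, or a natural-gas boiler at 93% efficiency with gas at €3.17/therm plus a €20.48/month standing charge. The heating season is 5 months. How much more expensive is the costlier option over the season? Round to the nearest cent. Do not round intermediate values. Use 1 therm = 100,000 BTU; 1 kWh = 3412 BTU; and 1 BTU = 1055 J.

€73.81

Heat load = 35500 MJ = 35,500,000,000 J / 1055 = 33,649,289 BTU
Gas: input = 33,649,289 / 0.93 = 36,182,031 BTU = 361.8 therm → 361.8 × €3.17 = €1,146.97; + 5 × €20.48 standing = €1,249.37
Heat pump: 33,649,289 BTU / 3412 = 9,862 kWh heat; / 2.4 = 4,109 kWh in → × €0.314 = €1,290.28; + 5 × €6.58 standing = €1,323.18
Difference = |€1,249.37 − €1,323.18| = €73.81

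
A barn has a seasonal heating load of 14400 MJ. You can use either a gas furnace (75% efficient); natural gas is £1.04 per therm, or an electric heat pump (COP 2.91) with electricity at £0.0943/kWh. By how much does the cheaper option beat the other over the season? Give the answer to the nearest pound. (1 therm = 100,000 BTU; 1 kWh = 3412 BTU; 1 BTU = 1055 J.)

£60

Heat load = 14400 MJ = 14,400,000,000 J / 1055 = 13,649,289 BTU
Gas: input = 13,649,289 / 0.75 = 18,199,052 BTU = 182 therm → 182 × £1.04 = £189.27
Heat pump: 13,649,289 BTU / 3412 = 4,000 kWh heat; / 2.91 = 1,375 kWh in → × £0.0943 = £129.63
Difference = |£189.27 − £129.63| = £59.64 ≈ £60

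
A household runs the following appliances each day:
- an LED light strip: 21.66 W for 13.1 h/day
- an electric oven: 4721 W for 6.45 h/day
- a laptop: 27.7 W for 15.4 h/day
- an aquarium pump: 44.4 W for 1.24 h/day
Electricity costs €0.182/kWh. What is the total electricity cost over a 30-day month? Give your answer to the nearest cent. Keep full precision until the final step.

LED light strip: 21.66 W × 13.1 h × 30 d = 8,512 Wh = 8.512 kWh
electric oven: 4721 W × 6.45 h × 30 d = 913,514 Wh = 913.5 kWh
laptop: 27.7 W × 15.4 h × 30 d = 12,797 Wh = 12.8 kWh
aquarium pump: 44.4 W × 1.24 h × 30 d = 1,652 Wh = 1.652 kWh
Total energy = 8.512 + 913.5 + 12.8 + 1.652 = 936.5 kWh
Cost = 936.5 kWh × €0.182 = €170.44

€170.44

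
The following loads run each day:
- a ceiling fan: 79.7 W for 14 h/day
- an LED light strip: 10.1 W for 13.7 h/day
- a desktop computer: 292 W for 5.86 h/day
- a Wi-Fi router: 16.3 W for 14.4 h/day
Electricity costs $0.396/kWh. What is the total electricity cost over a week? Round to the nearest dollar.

$9

ceiling fan: 79.7 W × 14 h × 7 d = 7,811 Wh = 7.811 kWh
LED light strip: 10.1 W × 13.7 h × 7 d = 969 Wh = 0.9686 kWh
desktop computer: 292 W × 5.86 h × 7 d = 11,978 Wh = 11.98 kWh
Wi-Fi router: 16.3 W × 14.4 h × 7 d = 1,643 Wh = 1.643 kWh
Total energy = 7.811 + 0.9686 + 11.98 + 1.643 = 22.4 kWh
Cost = 22.4 kWh × $0.396 = $8.87 ≈ $9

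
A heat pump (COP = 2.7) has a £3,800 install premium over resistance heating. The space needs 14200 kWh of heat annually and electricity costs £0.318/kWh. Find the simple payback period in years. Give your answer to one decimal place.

Resistance: 14200 kWh × £0.318 = £4,515.60/yr
Heat pump: 14200 / 2.7 = 5259 kWh in → × £0.318 = £1,672.44/yr
Annual savings = £2,843.16
Payback = £3,800 / £2,843.16 = 1.34 years

1.3 years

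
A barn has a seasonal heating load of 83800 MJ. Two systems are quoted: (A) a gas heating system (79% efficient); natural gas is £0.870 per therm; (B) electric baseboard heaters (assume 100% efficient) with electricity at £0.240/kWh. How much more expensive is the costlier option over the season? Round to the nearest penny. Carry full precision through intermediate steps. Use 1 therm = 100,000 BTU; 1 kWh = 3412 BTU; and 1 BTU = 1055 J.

Heat load = 83800 MJ = 83,800,000,000 J / 1055 = 79,431,280 BTU
Gas: input = 79,431,280 / 0.79 = 100,545,924 BTU = 1,005 therm → 1,005 × £0.870 = £874.75
Electric: 79,431,280 BTU / 3412 = 23,280 kWh → × £0.240 = £5,587.19
Difference = |£874.75 − £5,587.19| = £4,712.44

£4712.44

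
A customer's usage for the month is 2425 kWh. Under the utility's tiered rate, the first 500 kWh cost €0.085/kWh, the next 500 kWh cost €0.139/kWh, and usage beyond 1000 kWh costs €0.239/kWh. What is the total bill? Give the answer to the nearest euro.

First 500 kWh × €0.085 = €42.50
Next 500 kWh × €0.139 = €69.50
Remaining 1425 kWh × €0.239 = €340.57
Total = €452.57 ≈ €453

€453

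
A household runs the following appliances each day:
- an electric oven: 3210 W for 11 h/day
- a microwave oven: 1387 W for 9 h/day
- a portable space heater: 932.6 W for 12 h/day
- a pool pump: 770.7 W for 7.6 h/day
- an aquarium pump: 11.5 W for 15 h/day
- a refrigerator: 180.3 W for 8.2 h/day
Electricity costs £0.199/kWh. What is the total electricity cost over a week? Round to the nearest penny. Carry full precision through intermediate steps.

£92.62

electric oven: 3210 W × 11 h × 7 d = 247,170 Wh = 247.2 kWh
microwave oven: 1387 W × 9 h × 7 d = 87,381 Wh = 87.38 kWh
portable space heater: 932.6 W × 12 h × 7 d = 78,338 Wh = 78.34 kWh
pool pump: 770.7 W × 7.6 h × 7 d = 41,001 Wh = 41 kWh
aquarium pump: 11.5 W × 15 h × 7 d = 1,208 Wh = 1.208 kWh
refrigerator: 180.3 W × 8.2 h × 7 d = 10,349 Wh = 10.35 kWh
Total energy = 247.2 + 87.38 + 78.34 + 41 + 1.208 + 10.35 = 465.4 kWh
Cost = 465.4 kWh × £0.199 = £92.62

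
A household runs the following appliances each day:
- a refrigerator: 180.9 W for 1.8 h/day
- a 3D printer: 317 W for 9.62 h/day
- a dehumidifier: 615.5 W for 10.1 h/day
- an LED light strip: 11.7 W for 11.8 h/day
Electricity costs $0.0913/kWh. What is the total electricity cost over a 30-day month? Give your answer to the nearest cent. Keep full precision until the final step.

refrigerator: 180.9 W × 1.8 h × 30 d = 9,769 Wh = 9.769 kWh
3D printer: 317 W × 9.62 h × 30 d = 91,486 Wh = 91.49 kWh
dehumidifier: 615.5 W × 10.1 h × 30 d = 186,496 Wh = 186.5 kWh
LED light strip: 11.7 W × 11.8 h × 30 d = 4,142 Wh = 4.142 kWh
Total energy = 9.769 + 91.49 + 186.5 + 4.142 = 291.9 kWh
Cost = 291.9 kWh × $0.0913 = $26.65

$26.65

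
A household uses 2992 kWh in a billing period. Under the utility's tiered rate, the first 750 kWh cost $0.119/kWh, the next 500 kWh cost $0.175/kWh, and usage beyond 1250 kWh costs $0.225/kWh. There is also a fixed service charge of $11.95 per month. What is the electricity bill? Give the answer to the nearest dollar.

First 750 kWh × $0.119 = $89.25
Next 500 kWh × $0.175 = $87.50
Remaining 1742 kWh × $0.225 = $391.95
Energy charge = $568.70; + service $11.95 = $580.65 ≈ $581

$581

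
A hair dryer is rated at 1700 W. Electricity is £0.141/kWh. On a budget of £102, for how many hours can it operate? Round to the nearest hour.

426 h

Energy budget = £102 / £0.141 per kWh = 723.4 kWh = 723,404 Wh
Runtime = 723,404 Wh / 1700 W = 425.5 h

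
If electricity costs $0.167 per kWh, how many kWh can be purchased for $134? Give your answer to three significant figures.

$134 / $0.167 per kWh = 802.4 kWh

802 kWh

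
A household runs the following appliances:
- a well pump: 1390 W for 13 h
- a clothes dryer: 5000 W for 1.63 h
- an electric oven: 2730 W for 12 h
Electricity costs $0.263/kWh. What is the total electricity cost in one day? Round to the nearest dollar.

$16

well pump: 1390 W × 13 h = 18,070 Wh = 18.07 kWh
clothes dryer: 5000 W × 1.63 h = 8,150 Wh = 8.15 kWh
electric oven: 2730 W × 12 h = 32,760 Wh = 32.76 kWh
Total energy = 18.07 + 8.15 + 32.76 = 58.98 kWh
Cost = 58.98 kWh × $0.263 = $15.51 ≈ $16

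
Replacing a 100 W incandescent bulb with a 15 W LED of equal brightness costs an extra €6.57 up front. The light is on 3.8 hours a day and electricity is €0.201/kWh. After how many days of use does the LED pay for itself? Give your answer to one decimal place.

101.2 days

Power saved = 100 − 15 = 85 W
Daily energy saved = 85 W × 3.8 h = 323 Wh = 0.323 kWh
Daily savings = 0.323 × €0.201 = €0.0649
Payback = €6.57 / €0.0649 per day = 101.2 days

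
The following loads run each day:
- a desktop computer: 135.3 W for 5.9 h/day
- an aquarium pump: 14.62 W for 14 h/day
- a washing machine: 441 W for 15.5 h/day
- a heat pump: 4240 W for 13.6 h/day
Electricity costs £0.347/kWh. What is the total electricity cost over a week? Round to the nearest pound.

£159

desktop computer: 135.3 W × 5.9 h × 7 d = 5,588 Wh = 5.588 kWh
aquarium pump: 14.62 W × 14 h × 7 d = 1,433 Wh = 1.433 kWh
washing machine: 441 W × 15.5 h × 7 d = 47,848 Wh = 47.85 kWh
heat pump: 4240 W × 13.6 h × 7 d = 403,648 Wh = 403.6 kWh
Total energy = 5.588 + 1.433 + 47.85 + 403.6 = 458.5 kWh
Cost = 458.5 kWh × £0.347 = £159.11 ≈ £159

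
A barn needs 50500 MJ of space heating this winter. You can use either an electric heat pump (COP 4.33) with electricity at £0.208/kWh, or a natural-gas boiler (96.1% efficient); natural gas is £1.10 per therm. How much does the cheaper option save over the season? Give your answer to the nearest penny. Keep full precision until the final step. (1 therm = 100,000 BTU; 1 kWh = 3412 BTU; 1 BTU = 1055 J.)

£126.01

Heat load = 50500 MJ = 50,500,000,000 J / 1055 = 47,867,299 BTU
Gas: input = 47,867,299 / 0.961 = 49,809,884 BTU = 498.1 therm → 498.1 × £1.10 = £547.91
Heat pump: 47,867,299 BTU / 3412 = 14,030 kWh heat; / 4.33 = 3,240 kWh in → × £0.208 = £673.92
Difference = |£547.91 − £673.92| = £126.01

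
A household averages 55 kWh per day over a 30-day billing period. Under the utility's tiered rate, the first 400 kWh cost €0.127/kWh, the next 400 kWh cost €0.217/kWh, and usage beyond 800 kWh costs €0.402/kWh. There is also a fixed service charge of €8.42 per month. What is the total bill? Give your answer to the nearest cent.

Usage = 55 kWh/day × 30 days = 1650 kWh
First 400 kWh × €0.127 = €50.80
Next 400 kWh × €0.217 = €86.80
Remaining 850 kWh × €0.402 = €341.70
Energy charge = €479.30; + service €8.42 = €487.72

€487.72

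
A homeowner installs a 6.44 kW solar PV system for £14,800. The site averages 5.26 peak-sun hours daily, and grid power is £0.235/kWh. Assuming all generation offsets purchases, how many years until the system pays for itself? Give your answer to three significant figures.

5.09 years

Daily generation = 6.44 kW × 5.26 h = 33.87 kWh
Annual generation = 33.87 × 365 = 12364 kWh
Annual savings = 12364 × £0.235 = £2,905.58
Payback = £14,800 / £2,905.58 = 5.09 years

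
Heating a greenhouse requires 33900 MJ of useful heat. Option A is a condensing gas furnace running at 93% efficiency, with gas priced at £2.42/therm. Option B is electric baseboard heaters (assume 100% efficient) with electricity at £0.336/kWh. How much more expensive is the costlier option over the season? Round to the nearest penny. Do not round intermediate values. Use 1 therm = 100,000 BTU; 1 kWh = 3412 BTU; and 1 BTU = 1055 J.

£2328.16

Heat load = 33900 MJ = 33,900,000,000 J / 1055 = 32,132,701 BTU
Gas: input = 32,132,701 / 0.93 = 34,551,292 BTU = 345.5 therm → 345.5 × £2.42 = £836.14
Electric: 32,132,701 BTU / 3412 = 9,418 kWh → × £0.336 = £3,164.30
Difference = |£836.14 − £3,164.30| = £2,328.16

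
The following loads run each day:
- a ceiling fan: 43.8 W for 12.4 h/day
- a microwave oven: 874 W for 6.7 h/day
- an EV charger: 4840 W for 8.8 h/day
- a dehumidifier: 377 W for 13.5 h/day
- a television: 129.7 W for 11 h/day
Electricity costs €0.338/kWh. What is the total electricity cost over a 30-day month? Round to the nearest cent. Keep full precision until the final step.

€562.84

ceiling fan: 43.8 W × 12.4 h × 30 d = 16,294 Wh = 16.29 kWh
microwave oven: 874 W × 6.7 h × 30 d = 175,674 Wh = 175.7 kWh
EV charger: 4840 W × 8.8 h × 30 d = 1,277,760 Wh = 1,278 kWh
dehumidifier: 377 W × 13.5 h × 30 d = 152,685 Wh = 152.7 kWh
television: 129.7 W × 11 h × 30 d = 42,801 Wh = 42.8 kWh
Total energy = 16.29 + 175.7 + 1,278 + 152.7 + 42.8 = 1,665 kWh
Cost = 1,665 kWh × €0.338 = €562.84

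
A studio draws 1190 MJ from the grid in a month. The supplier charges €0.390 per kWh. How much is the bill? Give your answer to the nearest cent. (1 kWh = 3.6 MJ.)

1190 MJ × (0.27778 kWh/MJ) = 330.6 kWh
Cost = 330.6 kWh × €0.390/kWh = €128.92

€128.92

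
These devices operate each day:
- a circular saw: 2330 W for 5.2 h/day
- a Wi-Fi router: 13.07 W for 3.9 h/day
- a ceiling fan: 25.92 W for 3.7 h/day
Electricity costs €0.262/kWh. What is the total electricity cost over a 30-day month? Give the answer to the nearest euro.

circular saw: 2330 W × 5.2 h × 30 d = 363,480 Wh = 363.5 kWh
Wi-Fi router: 13.07 W × 3.9 h × 30 d = 1,529 Wh = 1.529 kWh
ceiling fan: 25.92 W × 3.7 h × 30 d = 2,877 Wh = 2.877 kWh
Total energy = 363.5 + 1.529 + 2.877 = 367.9 kWh
Cost = 367.9 kWh × €0.262 = €96.39 ≈ €96

€96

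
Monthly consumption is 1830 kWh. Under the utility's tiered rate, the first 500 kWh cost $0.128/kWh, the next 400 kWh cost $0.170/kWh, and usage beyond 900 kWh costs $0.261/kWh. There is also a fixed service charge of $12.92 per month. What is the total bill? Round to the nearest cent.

First 500 kWh × $0.128 = $64.00
Next 400 kWh × $0.170 = $68.00
Remaining 930 kWh × $0.261 = $242.73
Energy charge = $374.73; + service $12.92 = $387.65

$387.65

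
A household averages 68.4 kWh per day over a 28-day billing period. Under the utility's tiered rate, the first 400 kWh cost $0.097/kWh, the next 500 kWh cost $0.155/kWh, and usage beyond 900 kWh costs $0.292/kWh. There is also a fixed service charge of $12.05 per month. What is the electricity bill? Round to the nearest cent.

Usage = 68.4 kWh/day × 28 days = 1915.2 kWh
First 400 kWh × $0.097 = $38.80
Next 500 kWh × $0.155 = $77.50
Remaining 1015.2 kWh × $0.292 = $296.44
Energy charge = $412.74; + service $12.05 = $424.79

$424.79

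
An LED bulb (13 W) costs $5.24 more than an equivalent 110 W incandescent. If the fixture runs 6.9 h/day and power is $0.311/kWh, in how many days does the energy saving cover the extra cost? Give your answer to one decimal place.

25.2 days

Power saved = 110 − 13 = 97 W
Daily energy saved = 97 W × 6.9 h = 669.3 Wh = 0.6693 kWh
Daily savings = 0.6693 × $0.311 = $0.2082
Payback = $5.24 / $0.2082 per day = 25.17 days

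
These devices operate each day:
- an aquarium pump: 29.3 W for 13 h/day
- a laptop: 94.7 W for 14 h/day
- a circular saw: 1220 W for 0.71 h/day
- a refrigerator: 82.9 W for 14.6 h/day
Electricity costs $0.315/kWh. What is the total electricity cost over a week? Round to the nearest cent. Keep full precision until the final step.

$8.34

aquarium pump: 29.3 W × 13 h × 7 d = 2,666 Wh = 2.666 kWh
laptop: 94.7 W × 14 h × 7 d = 9,281 Wh = 9.281 kWh
circular saw: 1220 W × 0.71 h × 7 d = 6,063 Wh = 6.063 kWh
refrigerator: 82.9 W × 14.6 h × 7 d = 8,472 Wh = 8.472 kWh
Total energy = 2.666 + 9.281 + 6.063 + 8.472 = 26.48 kWh
Cost = 26.48 kWh × $0.315 = $8.34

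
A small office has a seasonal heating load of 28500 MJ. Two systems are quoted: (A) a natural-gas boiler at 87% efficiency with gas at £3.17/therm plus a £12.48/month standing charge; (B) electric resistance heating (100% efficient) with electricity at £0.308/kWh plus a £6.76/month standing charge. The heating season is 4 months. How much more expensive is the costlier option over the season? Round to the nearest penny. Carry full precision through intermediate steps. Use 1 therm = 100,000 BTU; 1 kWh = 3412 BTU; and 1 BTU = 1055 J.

Heat load = 28500 MJ = 28,500,000,000 J / 1055 = 27,014,218 BTU
Gas: input = 27,014,218 / 0.87 = 31,050,825 BTU = 310.5 therm → 310.5 × £3.17 = £984.31; + 4 × £12.48 standing = £1,034.23
Electric: 27,014,218 BTU / 3412 = 7,917 kWh → × £0.308 = £2,438.56; + 4 × £6.76 standing = £2,465.60
Difference = |£1,034.23 − £2,465.60| = £1,431.37

£1431.37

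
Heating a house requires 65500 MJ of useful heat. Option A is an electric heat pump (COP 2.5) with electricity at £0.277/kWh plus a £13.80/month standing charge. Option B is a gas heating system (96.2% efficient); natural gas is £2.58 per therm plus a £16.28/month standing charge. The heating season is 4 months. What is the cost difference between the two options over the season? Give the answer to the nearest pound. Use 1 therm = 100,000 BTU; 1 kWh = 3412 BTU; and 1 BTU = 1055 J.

£341

Heat load = 65500 MJ = 65,500,000,000 J / 1055 = 62,085,308 BTU
Gas: input = 62,085,308 / 0.962 = 64,537,742 BTU = 645.4 therm → 645.4 × £2.58 = £1,665.07; + 4 × £16.28 standing = £1,730.19
Heat pump: 62,085,308 BTU / 3412 = 18,200 kWh heat; / 2.5 = 7,278 kWh in → × £0.277 = £2,016.13; + 4 × £13.80 standing = £2,071.33
Difference = |£1,730.19 − £2,071.33| = £341.14 ≈ £341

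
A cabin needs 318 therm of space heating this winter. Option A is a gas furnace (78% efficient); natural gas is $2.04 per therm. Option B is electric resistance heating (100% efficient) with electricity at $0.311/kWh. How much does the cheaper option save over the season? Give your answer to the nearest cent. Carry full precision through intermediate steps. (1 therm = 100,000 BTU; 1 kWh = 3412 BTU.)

Heat load = 318 therm × 100,000 = 31,800,000 BTU
Gas: input = 31,800,000 / 0.78 = 40,769,231 BTU = 407.7 therm → 407.7 × $2.04 = $831.69
Electric: 31,800,000 BTU / 3412 = 9,320 kWh → × $0.311 = $2,898.53
Difference = |$831.69 − $2,898.53| = $2,066.84

$2066.84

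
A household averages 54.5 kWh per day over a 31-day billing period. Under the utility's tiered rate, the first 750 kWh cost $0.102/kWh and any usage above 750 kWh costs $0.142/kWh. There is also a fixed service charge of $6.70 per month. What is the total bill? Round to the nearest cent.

$216.61

Usage = 54.5 kWh/day × 31 days = 1689.5 kWh
First 750 kWh × $0.102 = $76.50
Remaining 939.5 kWh × $0.142 = $133.41
Energy charge = $209.91; + service $6.70 = $216.61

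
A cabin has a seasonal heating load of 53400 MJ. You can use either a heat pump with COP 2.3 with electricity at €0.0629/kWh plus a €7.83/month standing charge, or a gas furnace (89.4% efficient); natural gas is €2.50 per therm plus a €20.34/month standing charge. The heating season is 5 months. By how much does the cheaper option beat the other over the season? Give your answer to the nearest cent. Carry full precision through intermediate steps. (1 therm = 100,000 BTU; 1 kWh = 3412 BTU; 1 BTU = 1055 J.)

€1072.29

Heat load = 53400 MJ = 53,400,000,000 J / 1055 = 50,616,114 BTU
Gas: input = 50,616,114 / 0.894 = 56,617,577 BTU = 566.2 therm → 566.2 × €2.50 = €1,415.44; + 5 × €20.34 standing = €1,517.14
Heat pump: 50,616,114 BTU / 3412 = 14,830 kWh heat; / 2.3 = 6,450 kWh in → × €0.0629 = €405.70; + 5 × €7.83 standing = €444.85
Difference = |€1,517.14 − €444.85| = €1,072.29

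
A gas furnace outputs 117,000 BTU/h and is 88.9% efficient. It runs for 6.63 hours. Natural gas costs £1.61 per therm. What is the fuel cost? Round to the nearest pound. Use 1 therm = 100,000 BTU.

Heat delivered = 117,000 BTU/h × 6.63 h = 775,710 BTU
Gas input = 775,710 / 0.889 = 872,565 BTU
= 872,565 / 100,000 = 8.726 therm
Cost = 8.726 × £1.61/therm = £14.05 ≈ £14

£14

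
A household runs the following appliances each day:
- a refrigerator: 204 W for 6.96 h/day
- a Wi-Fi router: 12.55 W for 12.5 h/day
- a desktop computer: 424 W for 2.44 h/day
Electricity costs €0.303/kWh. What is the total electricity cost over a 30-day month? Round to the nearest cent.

€23.74

refrigerator: 204 W × 6.96 h × 30 d = 42,595 Wh = 42.6 kWh
Wi-Fi router: 12.55 W × 12.5 h × 30 d = 4,706 Wh = 4.706 kWh
desktop computer: 424 W × 2.44 h × 30 d = 31,037 Wh = 31.04 kWh
Total energy = 42.6 + 4.706 + 31.04 = 78.34 kWh
Cost = 78.34 kWh × €0.303 = €23.74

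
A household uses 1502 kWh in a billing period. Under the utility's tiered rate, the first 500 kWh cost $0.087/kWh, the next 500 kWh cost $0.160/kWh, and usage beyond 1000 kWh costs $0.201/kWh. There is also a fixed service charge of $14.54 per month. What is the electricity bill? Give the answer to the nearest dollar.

$239

First 500 kWh × $0.087 = $43.50
Next 500 kWh × $0.160 = $80.00
Remaining 502 kWh × $0.201 = $100.90
Energy charge = $224.40; + service $14.54 = $238.94 ≈ $239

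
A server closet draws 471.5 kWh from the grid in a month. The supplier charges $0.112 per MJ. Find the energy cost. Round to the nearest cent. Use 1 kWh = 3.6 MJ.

471.5 kWh × (3.6 MJ/kWh) = 1,697 MJ
Cost = 1,697 MJ × $0.112/MJ = $190.11

$190.11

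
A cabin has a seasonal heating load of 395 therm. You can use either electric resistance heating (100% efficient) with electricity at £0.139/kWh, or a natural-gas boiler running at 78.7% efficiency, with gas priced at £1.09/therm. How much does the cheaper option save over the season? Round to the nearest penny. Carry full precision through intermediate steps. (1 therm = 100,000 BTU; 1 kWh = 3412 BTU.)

£1062.10

Heat load = 395 therm × 100,000 = 39,500,000 BTU
Gas: input = 39,500,000 / 0.787 = 50,190,597 BTU = 501.9 therm → 501.9 × £1.09 = £547.08
Electric: 39,500,000 BTU / 3412 = 11,580 kWh → × £0.139 = £1,609.17
Difference = |£547.08 − £1,609.17| = £1,062.10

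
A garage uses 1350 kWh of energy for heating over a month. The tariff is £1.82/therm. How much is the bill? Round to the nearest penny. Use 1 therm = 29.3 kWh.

£83.86

1350 kWh × (0.03413 therm/kWh) = 46.08 therm
Cost = 46.08 therm × £1.82/therm = £83.86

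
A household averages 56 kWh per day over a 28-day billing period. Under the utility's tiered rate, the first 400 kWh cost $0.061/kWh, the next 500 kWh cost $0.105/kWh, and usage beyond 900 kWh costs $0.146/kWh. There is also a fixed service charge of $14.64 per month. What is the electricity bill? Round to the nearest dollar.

Usage = 56 kWh/day × 28 days = 1568 kWh
First 400 kWh × $0.061 = $24.40
Next 500 kWh × $0.105 = $52.50
Remaining 668 kWh × $0.146 = $97.53
Energy charge = $174.43; + service $14.64 = $189.07 ≈ $189

$189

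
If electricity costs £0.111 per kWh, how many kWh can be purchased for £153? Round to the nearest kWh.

£153 / £0.111 per kWh = 1,378 kWh

1378 kWh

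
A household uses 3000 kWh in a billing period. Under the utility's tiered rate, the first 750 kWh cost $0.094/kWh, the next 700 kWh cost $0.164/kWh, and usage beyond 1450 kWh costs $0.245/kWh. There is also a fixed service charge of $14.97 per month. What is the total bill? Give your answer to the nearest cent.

First 750 kWh × $0.094 = $70.50
Next 700 kWh × $0.164 = $114.80
Remaining 1550 kWh × $0.245 = $379.75
Energy charge = $565.05; + service $14.97 = $580.02

$580.02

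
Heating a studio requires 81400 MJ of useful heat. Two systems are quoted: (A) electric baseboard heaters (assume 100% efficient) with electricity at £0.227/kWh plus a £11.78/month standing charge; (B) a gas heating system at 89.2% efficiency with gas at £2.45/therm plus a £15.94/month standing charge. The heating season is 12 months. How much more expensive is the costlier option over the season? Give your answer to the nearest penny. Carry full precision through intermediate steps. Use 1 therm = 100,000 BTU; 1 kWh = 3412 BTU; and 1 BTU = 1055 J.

£2964.08

Heat load = 81400 MJ = 81,400,000,000 J / 1055 = 77,156,398 BTU
Gas: input = 77,156,398 / 0.892 = 86,498,204 BTU = 865 therm → 865 × £2.45 = £2,119.21; + 12 × £15.94 standing = £2,310.49
Electric: 77,156,398 BTU / 3412 = 22,610 kWh → × £0.227 = £5,133.21; + 12 × £11.78 standing = £5,274.57
Difference = |£2,310.49 − £5,274.57| = £2,964.08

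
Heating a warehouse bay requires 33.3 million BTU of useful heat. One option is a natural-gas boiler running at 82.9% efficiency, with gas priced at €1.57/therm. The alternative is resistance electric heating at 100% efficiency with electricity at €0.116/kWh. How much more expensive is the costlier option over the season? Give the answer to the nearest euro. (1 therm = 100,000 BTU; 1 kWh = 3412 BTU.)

Heat load = 33.3 × 10⁶ BTU = 33,300,000 BTU
Gas: input = 33,300,000 / 0.829 = 40,168,878 BTU = 401.7 therm → 401.7 × €1.57 = €630.65
Electric: 33,300,000 BTU / 3412 = 9,760 kWh → × €0.116 = €1,132.12
Difference = |€630.65 − €1,132.12| = €501.47 ≈ €501

€501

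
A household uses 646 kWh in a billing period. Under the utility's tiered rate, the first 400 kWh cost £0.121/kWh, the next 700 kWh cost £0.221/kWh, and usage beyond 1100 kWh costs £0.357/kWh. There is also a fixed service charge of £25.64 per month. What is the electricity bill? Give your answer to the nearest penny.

£128.41

First 400 kWh × £0.121 = £48.40
Next 246 kWh × £0.221 = £54.37
Remaining tier: 0 kWh (not reached)
Energy charge = £102.77; + service £25.64 = £128.41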